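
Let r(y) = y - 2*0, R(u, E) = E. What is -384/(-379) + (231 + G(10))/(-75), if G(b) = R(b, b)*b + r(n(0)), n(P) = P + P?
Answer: -96649/28425 ≈ -3.4001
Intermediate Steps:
n(P) = 2*P
r(y) = y (r(y) = y + 0 = y)
G(b) = b² (G(b) = b*b + 2*0 = b² + 0 = b²)
-384/(-379) + (231 + G(10))/(-75) = -384/(-379) + (231 + 10²)/(-75) = -384*(-1/379) + (231 + 100)*(-1/75) = 384/379 + 331*(-1/75) = 384/379 - 331/75 = -96649/28425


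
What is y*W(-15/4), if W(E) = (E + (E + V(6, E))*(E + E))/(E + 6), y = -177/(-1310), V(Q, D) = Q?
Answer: -649/524 ≈ -1.2386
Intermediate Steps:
y = 177/1310 (y = -177*(-1/1310) = 177/1310 ≈ 0.13511)
W(E) = (E + 2*E*(6 + E))/(6 + E) (W(E) = (E + (E + 6)*(E + E))/(E + 6) = (E + (6 + E)*(2*E))/(6 + E) = (E + 2*E*(6 + E))/(6 + E))
y*W(-15/4) = 177*((-15/4)*(13 + 2*(-15/4))/(6 - 15/4))/1310 = 177*((-15*1/4)*(13 + 2*(-15*1/4))/(6 - 15*1/4))/1310 = 177*(-15*(13 + 2*(-15/4))/(4*(6 - 15/4)))/1310 = 177*(-15*(13 - 15/2)/(4*9/4))/1310 = 177*(-15/4*4/9*11/2)/1310 = (177/1310)*(-55/6) = -649/524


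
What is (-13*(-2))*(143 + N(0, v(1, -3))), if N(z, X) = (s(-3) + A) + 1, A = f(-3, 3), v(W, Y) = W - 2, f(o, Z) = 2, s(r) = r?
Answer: 3718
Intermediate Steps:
v(W, Y) = -2 + W
A = 2
N(z, X) = 0 (N(z, X) = (-3 + 2) + 1 = -1 + 1 = 0)
(-13*(-2))*(143 + N(0, v(1, -3))) = (-13*(-2))*(143 + 0) = 26*143 = 3718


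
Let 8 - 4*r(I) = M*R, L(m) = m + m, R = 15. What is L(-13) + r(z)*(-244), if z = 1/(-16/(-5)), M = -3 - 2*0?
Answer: -3259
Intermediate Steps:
L(m) = 2*m
M = -3 (M = -3 + 0 = -3)
z = 5/16 (z = 1/(-16*(-⅕)) = 1/(16/5) = 5/16 ≈ 0.31250)
r(I) = 53/4 (r(I) = 2 - (-3)*15/4 = 2 - ¼*(-45) = 2 + 45/4 = 53/4)
L(-13) + r(z)*(-244) = 2*(-13) + (53/4)*(-244) = -26 - 3233 = -3259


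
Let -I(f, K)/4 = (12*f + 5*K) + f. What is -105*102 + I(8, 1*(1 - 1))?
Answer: -11126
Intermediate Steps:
I(f, K) = -52*f - 20*K (I(f, K) = -4*((12*f + 5*K) + f) = -4*((5*K + 12*f) + f) = -4*(5*K + 13*f) = -52*f - 20*K)
-105*102 + I(8, 1*(1 - 1)) = -105*102 + (-52*8 - 20*(1 - 1)) = -10710 + (-416 - 20*0) = -10710 + (-416 + 0) = -10710 - 416 = -11126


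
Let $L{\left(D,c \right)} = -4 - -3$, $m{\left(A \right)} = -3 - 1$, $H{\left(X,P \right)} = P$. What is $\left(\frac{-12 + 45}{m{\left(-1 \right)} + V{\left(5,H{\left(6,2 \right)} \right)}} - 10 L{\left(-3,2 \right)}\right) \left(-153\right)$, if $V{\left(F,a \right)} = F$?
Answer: $-6579$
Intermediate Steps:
$m{\left(A \right)} = -4$ ($m{\left(A \right)} = -3 - 1 = -4$)
$L{\left(D,c \right)} = -1$ ($L{\left(D,c \right)} = -4 + 3 = -1$)
$\left(\frac{-12 + 45}{m{\left(-1 \right)} + V{\left(5,H{\left(6,2 \right)} \right)}} - 10 L{\left(-3,2 \right)}\right) \left(-153\right) = \left(\frac{-12 + 45}{-4 + 5} - -10\right) \left(-153\right) = \left(\frac{33}{1} + 10\right) \left(-153\right) = \left(33 \cdot 1 + 10\right) \left(-153\right) = \left(33 + 10\right) \left(-153\right) = 43 \left(-153\right) = -6579$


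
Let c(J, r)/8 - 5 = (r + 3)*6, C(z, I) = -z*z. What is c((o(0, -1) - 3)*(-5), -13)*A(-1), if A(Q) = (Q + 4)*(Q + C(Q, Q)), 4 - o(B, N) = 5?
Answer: 2640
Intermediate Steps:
o(B, N) = -1 (o(B, N) = 4 - 1*5 = 4 - 5 = -1)
C(z, I) = -z**2
c(J, r) = 184 + 48*r (c(J, r) = 40 + 8*((r + 3)*6) = 40 + 8*((3 + r)*6) = 40 + 8*(18 + 6*r) = 40 + (144 + 48*r) = 184 + 48*r)
A(Q) = (4 + Q)*(Q - Q**2) (A(Q) = (Q + 4)*(Q - Q**2) = (4 + Q)*(Q - Q**2))
c((o(0, -1) - 3)*(-5), -13)*A(-1) = (184 + 48*(-13))*(-(4 - 1*(-1)**2 - 3*(-1))) = (184 - 624)*(-(4 - 1*1 + 3)) = -(-440)*(4 - 1 + 3) = -(-440)*6 = -440*(-6) = 2640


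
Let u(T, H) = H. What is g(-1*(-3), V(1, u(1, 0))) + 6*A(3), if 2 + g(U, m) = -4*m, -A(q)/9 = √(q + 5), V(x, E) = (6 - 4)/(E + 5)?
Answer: -18/5 - 108*√2 ≈ -156.33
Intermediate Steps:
V(x, E) = 2/(5 + E)
A(q) = -9*√(5 + q) (A(q) = -9*√(q + 5) = -9*√(5 + q))
g(U, m) = -2 - 4*m
g(-1*(-3), V(1, u(1, 0))) + 6*A(3) = (-2 - 8/(5 + 0)) + 6*(-9*√(5 + 3)) = (-2 - 8/5) + 6*(-18*√2) = (-2 - 4*⅖) + 6*(-18*√2) = (-2 - 8/5) - 108*√2 = -18/5 - 108*√2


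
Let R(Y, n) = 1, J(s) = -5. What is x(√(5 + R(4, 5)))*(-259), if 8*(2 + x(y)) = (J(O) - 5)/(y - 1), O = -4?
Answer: 2331/4 + 259*√6/4 ≈ 741.35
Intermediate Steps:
x(y) = -2 - 5/(4*(-1 + y)) (x(y) = -2 + ((-5 - 5)/(y - 1))/8 = -2 + (-10/(-1 + y))/8 = -2 - 5/(4*(-1 + y)))
x(√(5 + R(4, 5)))*(-259) = ((3 - 8*√(5 + 1))/(4*(-1 + √(5 + 1))))*(-259) = ((3 - 8*√6)/(4*(-1 + √6)))*(-259) = -259*(3 - 8*√6)/(4*(-1 + √6))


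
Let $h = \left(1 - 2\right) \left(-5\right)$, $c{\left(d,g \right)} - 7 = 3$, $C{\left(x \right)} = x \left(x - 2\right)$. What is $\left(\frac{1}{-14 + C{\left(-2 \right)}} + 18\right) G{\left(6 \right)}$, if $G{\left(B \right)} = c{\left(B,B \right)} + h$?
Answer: $\frac{535}{2} \approx 267.5$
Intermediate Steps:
$C{\left(x \right)} = x \left(-2 + x\right)$
$c{\left(d,g \right)} = 10$ ($c{\left(d,g \right)} = 7 + 3 = 10$)
$h = 5$ ($h = \left(-1\right) \left(-5\right) = 5$)
$G{\left(B \right)} = 15$ ($G{\left(B \right)} = 10 + 5 = 15$)
$\left(\frac{1}{-14 + C{\left(-2 \right)}} + 18\right) G{\left(6 \right)} = \left(\frac{1}{-14 - 2 \left(-2 - 2\right)} + 18\right) 15 = \left(\frac{1}{-14 - -8} + 18\right) 15 = \left(\frac{1}{-14 + 8} + 18\right) 15 = \left(\frac{1}{-6} + 18\right) 15 = \left(- \frac{1}{6} + 18\right) 15 = \frac{107}{6} \cdot 15 = \frac{535}{2}$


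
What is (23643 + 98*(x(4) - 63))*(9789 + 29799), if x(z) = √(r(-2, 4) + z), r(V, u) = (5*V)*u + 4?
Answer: 691562772 + 15518496*I*√2 ≈ 6.9156e+8 + 2.1946e+7*I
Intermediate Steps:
r(V, u) = 4 + 5*V*u (r(V, u) = 5*V*u + 4 = 4 + 5*V*u)
x(z) = √(-36 + z) (x(z) = √((4 + 5*(-2)*4) + z) = √((4 - 40) + z) = √(-36 + z))
(23643 + 98*(x(4) - 63))*(9789 + 29799) = (23643 + 98*(√(-36 + 4) - 63))*(9789 + 29799) = (23643 + 98*(√(-32) - 63))*39588 = (23643 + 98*(4*I*√2 - 63))*39588 = (23643 + 98*(-63 + 4*I*√2))*39588 = (23643 + (-6174 + 392*I*√2))*39588 = (17469 + 392*I*√2)*39588 = 691562772 + 15518496*I*√2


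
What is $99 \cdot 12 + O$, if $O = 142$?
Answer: $1330$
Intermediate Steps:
$99 \cdot 12 + O = 99 \cdot 12 + 142 = 1188 + 142 = 1330$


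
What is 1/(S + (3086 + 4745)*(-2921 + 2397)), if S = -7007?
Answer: -1/4110451 ≈ -2.4328e-7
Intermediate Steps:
1/(S + (3086 + 4745)*(-2921 + 2397)) = 1/(-7007 + (3086 + 4745)*(-2921 + 2397)) = 1/(-7007 + 7831*(-524)) = 1/(-7007 - 4103444) = 1/(-4110451) = -1/4110451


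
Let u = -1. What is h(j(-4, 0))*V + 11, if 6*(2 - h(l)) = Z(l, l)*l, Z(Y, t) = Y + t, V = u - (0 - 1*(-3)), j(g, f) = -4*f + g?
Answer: 73/3 ≈ 24.333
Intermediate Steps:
j(g, f) = g - 4*f
V = -4 (V = -1 - (0 - 1*(-3)) = -1 - (0 + 3) = -1 - 1*3 = -1 - 3 = -4)
h(l) = 2 - l²/3 (h(l) = 2 - (l + l)*l/6 = 2 - 2*l*l/6 = 2 - l²/3)
h(j(-4, 0))*V + 11 = (2 - (-4 - 4*0)²/3)*(-4) + 11 = (2 - (-4 + 0)²/3)*(-4) + 11 = (2 - ⅓*(-4)²)*(-4) + 11 = (2 - ⅓*16)*(-4) + 11 = (2 - 16/3)*(-4) + 11 = -10/3*(-4) + 11 = 40/3 + 11 = 73/3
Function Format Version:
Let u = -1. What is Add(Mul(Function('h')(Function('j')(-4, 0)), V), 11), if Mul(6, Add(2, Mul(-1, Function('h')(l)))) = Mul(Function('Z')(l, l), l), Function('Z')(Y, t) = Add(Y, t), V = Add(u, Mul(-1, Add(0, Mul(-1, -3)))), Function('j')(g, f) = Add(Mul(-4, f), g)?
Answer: Rational(73, 3) ≈ 24.333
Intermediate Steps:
Function('j')(g, f) = Add(g, Mul(-4, f))
V = -4 (V = Add(-1, Mul(-1, Add(0, Mul(-1, -3)))) = Add(-1, Mul(-1, Add(0, 3))) = Add(-1, Mul(-1, 3)) = Add(-1, -3) = -4)
Function('h')(l) = Add(2, Mul(Rational(-1, 3), Pow(l, 2))) (Function('h')(l) = Add(2, Mul(Rational(-1, 6), Mul(Add(l, l), l))) = Add(2, Mul(Rational(-1, 6), Mul(Mul(2, l), l))) = Add(2, Mul(Rational(-1, 6), Mul(2, Pow(l, 2)))) = Add(2, Mul(Rational(-1, 3), Pow(l, 2))))
Add(Mul(Function('h')(Function('j')(-4, 0)), V), 11) = Add(Mul(Add(2, Mul(Rational(-1, 3), Pow(Add(-4, Mul(-4, 0)), 2))), -4), 11) = Add(Mul(Add(2, Mul(Rational(-1, 3), Pow(Add(-4, 0), 2))), -4), 11) = Add(Mul(Add(2, Mul(Rational(-1, 3), Pow(-4, 2))), -4), 11) = Add(Mul(Add(2, Mul(Rational(-1, 3), 16)), -4), 11) = Add(Mul(Add(2, Rational(-16, 3)), -4), 11) = Add(Mul(Rational(-10, 3), -4), 11) = Add(Rational(40, 3), 11) = Rational(73, 3)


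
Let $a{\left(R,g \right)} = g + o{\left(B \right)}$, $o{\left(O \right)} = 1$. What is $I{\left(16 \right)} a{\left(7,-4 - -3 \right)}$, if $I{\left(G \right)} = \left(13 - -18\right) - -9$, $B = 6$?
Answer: $0$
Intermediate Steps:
$I{\left(G \right)} = 40$ ($I{\left(G \right)} = \left(13 + 18\right) + 9 = 31 + 9 = 40$)
$a{\left(R,g \right)} = 1 + g$ ($a{\left(R,g \right)} = g + 1 = 1 + g$)
$I{\left(16 \right)} a{\left(7,-4 - -3 \right)} = 40 \left(1 - 1\right) = 40 \cdot 0 = 0$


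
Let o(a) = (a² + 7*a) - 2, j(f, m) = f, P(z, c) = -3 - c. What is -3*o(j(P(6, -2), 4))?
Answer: 24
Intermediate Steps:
o(a) = -2 + a² + 7*a
-3*o(j(P(6, -2), 4)) = -3*(-2 + (-3 - 1*(-2))² + 7*(-3 - 1*(-2))) = -3*(-2 + (-3 + 2)² + 7*(-3 + 2)) = -3*(-2 + (-1)² + 7*(-1)) = -3*(-2 + 1 - 7) = -3*(-8) = 24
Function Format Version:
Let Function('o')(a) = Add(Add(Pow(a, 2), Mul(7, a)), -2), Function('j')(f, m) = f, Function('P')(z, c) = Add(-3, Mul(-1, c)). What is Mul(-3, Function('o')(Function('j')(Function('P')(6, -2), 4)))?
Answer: 24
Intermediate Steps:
Function('o')(a) = Add(-2, Pow(a, 2), Mul(7, a))
Mul(-3, Function('o')(Function('j')(Function('P')(6, -2), 4))) = Mul(-3, Add(-2, Pow(Add(-3, Mul(-1, -2)), 2), Mul(7, Add(-3, Mul(-1, -2))))) = Mul(-3, Add(-2, Pow(Add(-3, 2), 2), Mul(7, Add(-3, 2)))) = Mul(-3, Add(-2, Pow(-1, 2), Mul(7, -1))) = Mul(-3, Add(-2, 1, -7)) = Mul(-3, -8) = 24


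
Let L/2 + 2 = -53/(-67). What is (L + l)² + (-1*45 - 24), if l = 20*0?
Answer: -283497/4489 ≈ -63.154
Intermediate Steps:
L = -162/67 (L = -4 + 2*(-53/(-67)) = -4 + 2*(-53*(-1/67)) = -4 + 2*(53/67) = -4 + 106/67 = -162/67 ≈ -2.4179)
l = 0
(L + l)² + (-1*45 - 24) = (-162/67 + 0)² + (-1*45 - 24) = (-162/67)² + (-45 - 24) = 26244/4489 - 69 = -283497/4489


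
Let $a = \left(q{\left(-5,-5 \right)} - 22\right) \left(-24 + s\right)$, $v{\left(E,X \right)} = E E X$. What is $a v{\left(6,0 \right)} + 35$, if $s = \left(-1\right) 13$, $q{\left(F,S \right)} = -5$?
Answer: $35$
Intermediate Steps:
$s = -13$
$v{\left(E,X \right)} = X E^{2}$ ($v{\left(E,X \right)} = E^{2} X = X E^{2}$)
$a = 999$ ($a = \left(-5 - 22\right) \left(-24 - 13\right) = \left(-27\right) \left(-37\right) = 999$)
$a v{\left(6,0 \right)} + 35 = 999 \cdot 0 \cdot 6^{2} + 35 = 999 \cdot 0 \cdot 36 + 35 = 999 \cdot 0 + 35 = 0 + 35 = 35$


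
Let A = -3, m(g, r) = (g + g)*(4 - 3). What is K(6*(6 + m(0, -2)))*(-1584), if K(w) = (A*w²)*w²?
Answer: 7981535232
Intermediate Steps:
m(g, r) = 2*g (m(g, r) = (2*g)*1 = 2*g)
K(w) = -3*w⁴ (K(w) = (-3*w²)*w² = -3*w⁴)
K(6*(6 + m(0, -2)))*(-1584) = -3*1296*(6 + 2*0)⁴*(-1584) = -3*1296*(6 + 0)⁴*(-1584) = -3*(6*6)⁴*(-1584) = -3*36⁴*(-1584) = -3*1679616*(-1584) = -5038848*(-1584) = 7981535232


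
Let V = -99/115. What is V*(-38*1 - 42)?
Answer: 1584/23 ≈ 68.870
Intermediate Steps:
V = -99/115 (V = -99*1/115 = -99/115 ≈ -0.86087)
V*(-38*1 - 42) = -99*(-38*1 - 42)/115 = -99*(-38 - 42)/115 = -99/115*(-80) = 1584/23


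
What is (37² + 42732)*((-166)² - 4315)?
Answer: 1024951341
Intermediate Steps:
(37² + 42732)*((-166)² - 4315) = (1369 + 42732)*(27556 - 4315) = 44101*23241 = 1024951341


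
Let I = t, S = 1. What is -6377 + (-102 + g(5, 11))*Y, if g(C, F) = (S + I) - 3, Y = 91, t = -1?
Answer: -15932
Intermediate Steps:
I = -1
g(C, F) = -3 (g(C, F) = (1 - 1) - 3 = 0 - 3 = -3)
-6377 + (-102 + g(5, 11))*Y = -6377 + (-102 - 3)*91 = -6377 - 105*91 = -6377 - 9555 = -15932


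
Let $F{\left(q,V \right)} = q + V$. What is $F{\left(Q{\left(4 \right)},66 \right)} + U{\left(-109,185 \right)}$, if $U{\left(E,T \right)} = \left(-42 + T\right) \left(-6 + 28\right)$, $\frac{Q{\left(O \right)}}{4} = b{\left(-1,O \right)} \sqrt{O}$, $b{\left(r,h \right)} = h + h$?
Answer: $3276$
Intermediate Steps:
$b{\left(r,h \right)} = 2 h$
$Q{\left(O \right)} = 8 O^{\frac{3}{2}}$ ($Q{\left(O \right)} = 4 \cdot 2 O \sqrt{O} = 4 \cdot 2 O^{\frac{3}{2}} = 8 O^{\frac{3}{2}}$)
$F{\left(q,V \right)} = V + q$
$U{\left(E,T \right)} = -924 + 22 T$ ($U{\left(E,T \right)} = \left(-42 + T\right) 22 = -924 + 22 T$)
$F{\left(Q{\left(4 \right)},66 \right)} + U{\left(-109,185 \right)} = \left(66 + 8 \cdot 4^{\frac{3}{2}}\right) + \left(-924 + 22 \cdot 185\right) = \left(66 + 8 \cdot 8\right) + \left(-924 + 4070\right) = \left(66 + 64\right) + 3146 = 130 + 3146 = 3276$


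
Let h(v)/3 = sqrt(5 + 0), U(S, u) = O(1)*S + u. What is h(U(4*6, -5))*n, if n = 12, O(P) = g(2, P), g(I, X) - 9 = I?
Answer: 36*sqrt(5) ≈ 80.498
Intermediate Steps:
g(I, X) = 9 + I
O(P) = 11 (O(P) = 9 + 2 = 11)
U(S, u) = u + 11*S (U(S, u) = 11*S + u = u + 11*S)
h(v) = 3*sqrt(5) (h(v) = 3*sqrt(5 + 0) = 3*sqrt(5))
h(U(4*6, -5))*n = (3*sqrt(5))*12 = 36*sqrt(5)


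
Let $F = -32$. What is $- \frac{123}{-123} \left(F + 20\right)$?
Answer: $-12$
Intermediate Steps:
$- \frac{123}{-123} \left(F + 20\right) = - \frac{123}{-123} \left(-32 + 20\right) = \left(-123\right) \left(- \frac{1}{123}\right) \left(-12\right) = 1 \left(-12\right) = -12$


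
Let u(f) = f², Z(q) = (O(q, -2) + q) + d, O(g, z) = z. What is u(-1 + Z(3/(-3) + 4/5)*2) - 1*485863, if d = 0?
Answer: -12145846/25 ≈ -4.8583e+5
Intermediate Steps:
Z(q) = -2 + q (Z(q) = (-2 + q) + 0 = -2 + q)
u(-1 + Z(3/(-3) + 4/5)*2) - 1*485863 = (-1 + (-2 + (3/(-3) + 4/5))*2)² - 1*485863 = (-1 + (-2 + (3*(-⅓) + 4*(⅕)))*2)² - 485863 = (-1 + (-2 + (-1 + ⅘))*2)² - 485863 = (-1 + (-2 - ⅕)*2)² - 485863 = (-1 - 11/5*2)² - 485863 = (-1 - 22/5)² - 485863 = (-27/5)² - 485863 = 729/25 - 485863 = -12145846/25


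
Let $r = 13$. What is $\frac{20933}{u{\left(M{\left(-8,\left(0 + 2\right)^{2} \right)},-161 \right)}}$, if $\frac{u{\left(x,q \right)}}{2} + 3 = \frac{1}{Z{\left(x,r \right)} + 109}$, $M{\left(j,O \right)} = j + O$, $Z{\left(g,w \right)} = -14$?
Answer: $- \frac{1988635}{568} \approx -3501.1$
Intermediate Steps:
$M{\left(j,O \right)} = O + j$
$u{\left(x,q \right)} = - \frac{568}{95}$ ($u{\left(x,q \right)} = -6 + \frac{2}{-14 + 109} = -6 + \frac{2}{95} = - \frac{568}{95}$)
$\frac{20933}{u{\left(M{\left(-8,\left(0 + 2\right)^{2} \right)},-161 \right)}} = \frac{20933}{- \frac{568}{95}} = 20933 \left(- \frac{95}{568}\right) = - \frac{1988635}{568}$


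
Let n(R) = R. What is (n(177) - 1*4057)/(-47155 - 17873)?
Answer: 970/16257 ≈ 0.059667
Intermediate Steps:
(n(177) - 1*4057)/(-47155 - 17873) = (177 - 1*4057)/(-47155 - 17873) = (177 - 4057)/(-65028) = -3880*(-1/65028) = 970/16257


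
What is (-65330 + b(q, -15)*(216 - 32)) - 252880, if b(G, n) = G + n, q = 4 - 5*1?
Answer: -321154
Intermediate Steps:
q = -1 (q = 4 - 5 = -1)
(-65330 + b(q, -15)*(216 - 32)) - 252880 = (-65330 + (-1 - 15)*(216 - 32)) - 252880 = (-65330 - 16*184) - 252880 = (-65330 - 2944) - 252880 = -68274 - 252880 = -321154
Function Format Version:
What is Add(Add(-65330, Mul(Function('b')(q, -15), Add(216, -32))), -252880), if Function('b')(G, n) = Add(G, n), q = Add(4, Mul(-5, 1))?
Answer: -321154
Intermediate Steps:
q = -1 (q = Add(4, -5) = -1)
Add(Add(-65330, Mul(Function('b')(q, -15), Add(216, -32))), -252880) = Add(Add(-65330, Mul(Add(-1, -15), Add(216, -32))), -252880) = Add(Add(-65330, Mul(-16, 184)), -252880) = Add(Add(-65330, -2944), -252880) = Add(-68274, -252880) = -321154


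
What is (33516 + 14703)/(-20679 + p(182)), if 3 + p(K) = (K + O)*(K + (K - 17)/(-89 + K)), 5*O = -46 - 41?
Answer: 2491315/494307 ≈ 5.0400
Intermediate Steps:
O = -87/5 (O = (-46 - 41)/5 = (⅕)*(-87) = -87/5 ≈ -17.400)
p(K) = -3 + (-87/5 + K)*(K + (-17 + K)/(-89 + K)) (p(K) = -3 + (K - 87/5)*(K + (K - 17)/(-89 + K)) = -3 + (-87/5 + K)*(K + (-17 + K)/(-89 + K)))
(33516 + 14703)/(-20679 + p(182)) = (33516 + 14703)/(-20679 + (2814 - 527*182² + 5*182³ + 7556*182)/(5*(-89 + 182))) = 48219/(-20679 + (⅕)*(2814 - 527*33124 + 5*6028568 + 1375192)/93) = 48219/(-20679 + (⅕)*(1/93)*(2814 - 17456348 + 30142840 + 1375192)) = 48219/(-20679 + (⅕)*(1/93)*14064498) = 48219/(-20679 + 4688166/155) = 48219/(1482921/155) = 48219*(155/1482921) = 2491315/494307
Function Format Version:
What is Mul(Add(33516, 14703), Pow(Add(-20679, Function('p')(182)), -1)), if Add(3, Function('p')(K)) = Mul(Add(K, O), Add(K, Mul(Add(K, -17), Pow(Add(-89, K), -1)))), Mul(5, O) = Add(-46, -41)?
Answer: Rational(2491315, 494307) ≈ 5.0400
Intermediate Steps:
O = Rational(-87, 5) (O = Mul(Rational(1, 5), Add(-46, -41)) = Mul(Rational(1, 5), -87) = Rational(-87, 5) ≈ -17.400)
Function('p')(K) = Add(-3, Mul(Add(Rational(-87, 5), K), Add(K, Mul(Pow(Add(-89, K), -1), Add(-17, K))))) (Function('p')(K) = Add(-3, Mul(Add(K, Rational(-87, 5)), Add(K, Mul(Add(K, -17), Pow(Add(-89, K), -1))))) = Add(-3, Mul(Add(Rational(-87, 5), K), Add(K, Mul(Add(-17, K), Pow(Add(-89, K), -1))))) = Add(-3, Mul(Add(Rational(-87, 5), K), Add(K, Mul(Pow(Add(-89, K), -1), Add(-17, K))))))
Mul(Add(33516, 14703), Pow(Add(-20679, Function('p')(182)), -1)) = Mul(Add(33516, 14703), Pow(Add(-20679, Mul(Rational(1, 5), Pow(Add(-89, 182), -1), Add(2814, Mul(-527, Pow(182, 2)), Mul(5, Pow(182, 3)), Mul(7556, 182)))), -1)) = Mul(48219, Pow(Add(-20679, Mul(Rational(1, 5), Pow(93, -1), Add(2814, Mul(-527, 33124), Mul(5, 6028568), 1375192))), -1)) = Mul(48219, Pow(Add(-20679, Mul(Rational(1, 5), Rational(1, 93), Add(2814, -17456348, 30142840, 1375192))), -1)) = Mul(48219, Pow(Add(-20679, Mul(Rational(1, 5), Rational(1, 93), 14064498)), -1)) = Mul(48219, Pow(Add(-20679, Rational(4688166, 155)), -1)) = Mul(48219, Pow(Rational(1482921, 155), -1)) = Mul(48219, Rational(155, 1482921)) = Rational(2491315, 494307)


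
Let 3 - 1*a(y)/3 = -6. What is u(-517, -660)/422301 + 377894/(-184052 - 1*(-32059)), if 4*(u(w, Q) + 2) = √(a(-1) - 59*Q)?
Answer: -159585318080/64186795893 + √38967/1689204 ≈ -2.4861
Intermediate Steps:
a(y) = 27 (a(y) = 9 - 3*(-6) = 9 + 18 = 27)
u(w, Q) = -2 + √(27 - 59*Q)/4
u(-517, -660)/422301 + 377894/(-184052 - 1*(-32059)) = (-2 + √(27 - 59*(-660))/4)/422301 + 377894/(-184052 - 1*(-32059)) = (-2 + √(27 + 38940)/4)*(1/422301) + 377894/(-184052 + 32059) = (-2 + √38967/4)*(1/422301) + 377894/(-151993) = (-2/422301 + √38967/1689204) + 377894*(-1/151993) = (-2/422301 + √38967/1689204) - 377894/151993 = -159585318080/64186795893 + √38967/1689204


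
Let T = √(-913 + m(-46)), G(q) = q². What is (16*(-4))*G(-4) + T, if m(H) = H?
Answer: -1024 + I*√959 ≈ -1024.0 + 30.968*I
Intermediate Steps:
T = I*√959 (T = √(-913 - 46) = √(-959) = I*√959 ≈ 30.968*I)
(16*(-4))*G(-4) + T = (16*(-4))*(-4)² + I*√959 = -64*16 + I*√959 = -1024 + I*√959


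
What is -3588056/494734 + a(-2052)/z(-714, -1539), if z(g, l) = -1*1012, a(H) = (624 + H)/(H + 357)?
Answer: -256476769133/35359875815 ≈ -7.2533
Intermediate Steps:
a(H) = (624 + H)/(357 + H)
z(g, l) = -1012
-3588056/494734 + a(-2052)/z(-714, -1539) = -3588056/494734 + ((624 - 2052)/(357 - 2052))/(-1012) = -3588056*1/494734 + (-1428/(-1695))*(-1/1012) = -1794028/247367 - 1/1695*(-1428)*(-1/1012) = -1794028/247367 + (476/565)*(-1/1012) = -1794028/247367 - 119/142945 = -256476769133/35359875815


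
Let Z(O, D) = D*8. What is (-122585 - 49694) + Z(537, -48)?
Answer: -172663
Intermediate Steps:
Z(O, D) = 8*D
(-122585 - 49694) + Z(537, -48) = (-122585 - 49694) + 8*(-48) = -172279 - 384 = -172663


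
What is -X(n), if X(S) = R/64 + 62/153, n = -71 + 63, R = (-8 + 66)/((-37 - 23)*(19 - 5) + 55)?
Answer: -1553003/3843360 ≈ -0.40407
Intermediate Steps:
R = -58/785 (R = 58/(-60*14 + 55) = 58/(-840 + 55) = 58/(-785) = 58*(-1/785) = -58/785 ≈ -0.073885)
n = -8
X(S) = 1553003/3843360 (X(S) = -58/785/64 + 62/153 = -58/785*1/64 + 62*(1/153) = -29/25120 + 62/153 = 1553003/3843360)
-X(n) = -1*1553003/3843360 = -1553003/3843360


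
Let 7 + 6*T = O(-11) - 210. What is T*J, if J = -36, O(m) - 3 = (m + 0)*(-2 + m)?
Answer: 426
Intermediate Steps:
O(m) = 3 + m*(-2 + m) (O(m) = 3 + (m + 0)*(-2 + m) = 3 + m*(-2 + m))
T = -71/6 (T = -7/6 + ((3 + (-11)² - 2*(-11)) - 210)/6 = -7/6 + ((3 + 121 + 22) - 210)/6 = -7/6 + (146 - 210)/6 = -7/6 + (⅙)*(-64) = -7/6 - 32/3 = -71/6 ≈ -11.833)
T*J = -71/6*(-36) = 426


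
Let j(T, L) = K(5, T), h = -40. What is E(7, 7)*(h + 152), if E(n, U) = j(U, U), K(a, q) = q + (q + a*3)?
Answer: 3248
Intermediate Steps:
K(a, q) = 2*q + 3*a (K(a, q) = q + (q + 3*a) = 2*q + 3*a)
j(T, L) = 15 + 2*T (j(T, L) = 2*T + 3*5 = 2*T + 15 = 15 + 2*T)
E(n, U) = 15 + 2*U
E(7, 7)*(h + 152) = (15 + 2*7)*(-40 + 152) = (15 + 14)*112 = 29*112 = 3248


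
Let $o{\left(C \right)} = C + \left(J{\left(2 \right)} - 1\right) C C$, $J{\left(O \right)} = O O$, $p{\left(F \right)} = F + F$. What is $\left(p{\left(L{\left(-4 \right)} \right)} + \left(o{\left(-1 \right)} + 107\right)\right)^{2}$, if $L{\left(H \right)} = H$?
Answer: $10201$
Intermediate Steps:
$p{\left(F \right)} = 2 F$
$J{\left(O \right)} = O^{2}$
$o{\left(C \right)} = C + 3 C^{2}$ ($o{\left(C \right)} = C + \left(2^{2} - 1\right) C C = C + \left(4 - 1\right) C C = C + 3 C C = C + 3 C^{2}$)
$\left(p{\left(L{\left(-4 \right)} \right)} + \left(o{\left(-1 \right)} + 107\right)\right)^{2} = \left(2 \left(-4\right) + \left(- (1 + 3 \left(-1\right)) + 107\right)\right)^{2} = \left(-8 + \left(- (1 - 3) + 107\right)\right)^{2} = \left(-8 + \left(\left(-1\right) \left(-2\right) + 107\right)\right)^{2} = \left(-8 + \left(2 + 107\right)\right)^{2} = \left(-8 + 109\right)^{2} = 101^{2} = 10201$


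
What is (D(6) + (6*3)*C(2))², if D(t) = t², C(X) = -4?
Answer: 1296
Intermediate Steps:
(D(6) + (6*3)*C(2))² = (6² + (6*3)*(-4))² = (36 + 18*(-4))² = (36 - 72)² = (-36)² = 1296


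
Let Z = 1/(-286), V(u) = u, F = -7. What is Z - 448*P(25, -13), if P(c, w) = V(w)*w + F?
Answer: -20756737/286 ≈ -72576.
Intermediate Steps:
Z = -1/286 ≈ -0.0034965
P(c, w) = -7 + w² (P(c, w) = w*w - 7 = w² - 7 = -7 + w²)
Z - 448*P(25, -13) = -1/286 - 448*(-7 + (-13)²) = -1/286 - 448*(-7 + 169) = -1/286 - 448*162 = -1/286 - 72576 = -20756737/286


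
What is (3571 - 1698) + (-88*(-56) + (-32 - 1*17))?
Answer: 6752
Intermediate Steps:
(3571 - 1698) + (-88*(-56) + (-32 - 1*17)) = 1873 + (4928 + (-32 - 17)) = 1873 + (4928 - 49) = 1873 + 4879 = 6752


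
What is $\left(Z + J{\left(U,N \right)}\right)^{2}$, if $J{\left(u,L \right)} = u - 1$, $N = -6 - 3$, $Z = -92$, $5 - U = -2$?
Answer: $7396$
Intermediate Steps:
$U = 7$ ($U = 5 - -2 = 5 + 2 = 7$)
$N = -9$ ($N = -6 - 3 = -9$)
$J{\left(u,L \right)} = -1 + u$
$\left(Z + J{\left(U,N \right)}\right)^{2} = \left(-92 + \left(-1 + 7\right)\right)^{2} = \left(-92 + 6\right)^{2} = \left(-86\right)^{2} = 7396$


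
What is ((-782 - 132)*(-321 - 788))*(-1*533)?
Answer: -540262658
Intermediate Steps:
((-782 - 132)*(-321 - 788))*(-1*533) = -914*(-1109)*(-533) = 1013626*(-533) = -540262658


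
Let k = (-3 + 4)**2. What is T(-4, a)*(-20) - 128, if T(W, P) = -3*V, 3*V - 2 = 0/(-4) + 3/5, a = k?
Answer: -76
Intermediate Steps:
k = 1 (k = 1**2 = 1)
a = 1
V = 13/15 (V = 2/3 + (0/(-4) + 3/5)/3 = 2/3 + (0*(-1/4) + 3*(1/5))/3 = 2/3 + (0 + 3/5)/3 = 2/3 + (1/3)*(3/5) = 2/3 + 1/5 = 13/15 ≈ 0.86667)
T(W, P) = -13/5 (T(W, P) = -3*13/15 = -13/5)
T(-4, a)*(-20) - 128 = -13/5*(-20) - 128 = 52 - 128 = -76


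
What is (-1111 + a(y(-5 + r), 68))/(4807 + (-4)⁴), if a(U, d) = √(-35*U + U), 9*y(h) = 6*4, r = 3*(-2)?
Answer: -1111/5063 + 4*I*√51/15189 ≈ -0.21944 + 0.0018807*I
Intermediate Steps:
r = -6
y(h) = 8/3 (y(h) = (6*4)/9 = (⅑)*24 = 8/3)
a(U, d) = √34*√(-U) (a(U, d) = √(-34*U) = √34*√(-U))
(-1111 + a(y(-5 + r), 68))/(4807 + (-4)⁴) = (-1111 + √34*√(-1*8/3))/(4807 + (-4)⁴) = (-1111 + √34*√(-8/3))/(4807 + 256) = (-1111 + √34*(2*I*√6/3))/5063 = (-1111 + 4*I*√51/3)*(1/5063) = -1111/5063 + 4*I*√51/15189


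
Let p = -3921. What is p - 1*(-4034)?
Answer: 113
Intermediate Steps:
p - 1*(-4034) = -3921 - 1*(-4034) = -3921 + 4034 = 113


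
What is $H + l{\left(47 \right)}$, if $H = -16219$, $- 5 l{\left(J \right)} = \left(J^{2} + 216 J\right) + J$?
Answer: $- \frac{93503}{5} \approx -18701.0$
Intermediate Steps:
$l{\left(J \right)} = - \frac{217 J}{5} - \frac{J^{2}}{5}$ ($l{\left(J \right)} = - \frac{\left(J^{2} + 216 J\right) + J}{5} = - \frac{J^{2} + 217 J}{5} = - \frac{217 J}{5} - \frac{J^{2}}{5}$)
$H + l{\left(47 \right)} = -16219 - \frac{47 \left(217 + 47\right)}{5} = -16219 - \frac{47}{5} \cdot 264 = -16219 - \frac{12408}{5} = - \frac{93503}{5}$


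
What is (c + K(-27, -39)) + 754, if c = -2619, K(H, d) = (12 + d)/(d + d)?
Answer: -48481/26 ≈ -1864.7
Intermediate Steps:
K(H, d) = (12 + d)/(2*d) (K(H, d) = (12 + d)/((2*d)) = (12 + d)*(1/(2*d)) = (12 + d)/(2*d))
(c + K(-27, -39)) + 754 = (-2619 + (½)*(12 - 39)/(-39)) + 754 = (-2619 + (½)*(-1/39)*(-27)) + 754 = (-2619 + 9/26) + 754 = -68085/26 + 754 = -48481/26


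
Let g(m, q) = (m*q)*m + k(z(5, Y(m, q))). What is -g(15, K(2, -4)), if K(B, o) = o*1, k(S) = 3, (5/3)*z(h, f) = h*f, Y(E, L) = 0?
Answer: 897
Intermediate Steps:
z(h, f) = 3*f*h/5 (z(h, f) = 3*(h*f)/5 = 3*(f*h)/5 = 3*f*h/5)
K(B, o) = o
g(m, q) = 3 + q*m² (g(m, q) = (m*q)*m + 3 = q*m² + 3 = 3 + q*m²)
-g(15, K(2, -4)) = -(3 - 4*15²) = -(3 - 4*225) = -(3 - 900) = -1*(-897) = 897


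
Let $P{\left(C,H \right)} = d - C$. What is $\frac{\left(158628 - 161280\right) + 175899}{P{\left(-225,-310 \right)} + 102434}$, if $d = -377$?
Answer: $\frac{57749}{34094} \approx 1.6938$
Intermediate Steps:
$P{\left(C,H \right)} = -377 - C$
$\frac{\left(158628 - 161280\right) + 175899}{P{\left(-225,-310 \right)} + 102434} = \frac{\left(158628 - 161280\right) + 175899}{\left(-377 - -225\right) + 102434} = \frac{-2652 + 175899}{\left(-377 + 225\right) + 102434} = \frac{173247}{-152 + 102434} = \frac{173247}{102282} = 173247 \cdot \frac{1}{102282} = \frac{57749}{34094}$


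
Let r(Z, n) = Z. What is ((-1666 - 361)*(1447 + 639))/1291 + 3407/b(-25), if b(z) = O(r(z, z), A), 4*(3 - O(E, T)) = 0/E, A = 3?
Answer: -8286529/3873 ≈ -2139.6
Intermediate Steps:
O(E, T) = 3 (O(E, T) = 3 - 0/E = 3 - 1/4*0 = 3 + 0 = 3)
b(z) = 3
((-1666 - 361)*(1447 + 639))/1291 + 3407/b(-25) = ((-1666 - 361)*(1447 + 639))/1291 + 3407/3 = -2027*2086*(1/1291) + 3407*(1/3) = -4228322*1/1291 + 3407/3 = -4228322/1291 + 3407/3 = -8286529/3873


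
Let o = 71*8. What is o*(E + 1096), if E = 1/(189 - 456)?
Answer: 166214408/267 ≈ 6.2253e+5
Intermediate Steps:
o = 568
E = -1/267 (E = 1/(-267) = -1/267 ≈ -0.0037453)
o*(E + 1096) = 568*(-1/267 + 1096) = 568*(292631/267) = 166214408/267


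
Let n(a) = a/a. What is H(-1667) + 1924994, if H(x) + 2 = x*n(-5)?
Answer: 1923325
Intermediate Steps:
n(a) = 1
H(x) = -2 + x (H(x) = -2 + x*1 = -2 + x)
H(-1667) + 1924994 = (-2 - 1667) + 1924994 = -1669 + 1924994 = 1923325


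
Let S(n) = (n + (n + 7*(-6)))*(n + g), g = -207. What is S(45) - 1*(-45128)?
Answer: 37352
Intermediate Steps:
S(n) = (-207 + n)*(-42 + 2*n) (S(n) = (n + (n + 7*(-6)))*(n - 207) = (n + (n - 42))*(-207 + n) = (n + (-42 + n))*(-207 + n) = (-42 + 2*n)*(-207 + n) = (-207 + n)*(-42 + 2*n))
S(45) - 1*(-45128) = (8694 - 456*45 + 2*45**2) - 1*(-45128) = (8694 - 20520 + 2*2025) + 45128 = (8694 - 20520 + 4050) + 45128 = -7776 + 45128 = 37352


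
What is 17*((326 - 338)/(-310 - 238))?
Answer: 51/137 ≈ 0.37226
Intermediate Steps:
17*((326 - 338)/(-310 - 238)) = 17*(-12/(-548)) = 17*(-12*(-1/548)) = 17*(3/137) = 51/137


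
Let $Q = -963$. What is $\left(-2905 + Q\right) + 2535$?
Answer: $-1333$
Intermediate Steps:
$\left(-2905 + Q\right) + 2535 = \left(-2905 - 963\right) + 2535 = -3868 + 2535 = -1333$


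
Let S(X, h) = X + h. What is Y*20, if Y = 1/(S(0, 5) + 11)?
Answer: 5/4 ≈ 1.2500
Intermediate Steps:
Y = 1/16 (Y = 1/((0 + 5) + 11) = 1/(5 + 11) = 1/16 ≈ 0.062500)
Y*20 = (1/16)*20 = 5/4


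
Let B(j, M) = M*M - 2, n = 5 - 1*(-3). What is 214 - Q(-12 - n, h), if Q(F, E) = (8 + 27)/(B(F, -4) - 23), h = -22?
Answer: 1961/9 ≈ 217.89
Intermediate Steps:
n = 8 (n = 5 + 3 = 8)
B(j, M) = -2 + M**2 (B(j, M) = M**2 - 2 = -2 + M**2)
Q(F, E) = -35/9 (Q(F, E) = (8 + 27)/((-2 + (-4)**2) - 23) = 35/((-2 + 16) - 23) = 35/(14 - 23) = 35/(-9) = 35*(-1/9) = -35/9)
214 - Q(-12 - n, h) = 214 - 1*(-35/9) = 214 + 35/9 = 1961/9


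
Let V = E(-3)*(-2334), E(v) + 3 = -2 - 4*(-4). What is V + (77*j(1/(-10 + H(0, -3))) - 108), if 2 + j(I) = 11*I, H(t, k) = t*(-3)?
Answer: -260207/10 ≈ -26021.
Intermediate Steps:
E(v) = 11 (E(v) = -3 + (-2 - 4*(-4)) = -3 + (-2 + 16) = -3 + 14 = 11)
H(t, k) = -3*t
j(I) = -2 + 11*I
V = -25674 (V = 11*(-2334) = -25674)
V + (77*j(1/(-10 + H(0, -3))) - 108) = -25674 + (77*(-2 + 11/(-10 - 3*0)) - 108) = -25674 + (77*(-2 + 11/(-10 + 0)) - 108) = -25674 + (77*(-2 + 11/(-10)) - 108) = -25674 + (77*(-2 + 11*(-⅒)) - 108) = -25674 + (77*(-2 - 11/10) - 108) = -25674 + (77*(-31/10) - 108) = -25674 + (-2387/10 - 108) = -25674 - 3467/10 = -260207/10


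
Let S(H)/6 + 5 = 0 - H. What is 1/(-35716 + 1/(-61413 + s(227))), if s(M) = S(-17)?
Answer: -61341/2190855157 ≈ -2.7999e-5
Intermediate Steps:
S(H) = -30 - 6*H (S(H) = -30 + 6*(0 - H) = -30 + 6*(-H) = -30 - 6*H)
s(M) = 72 (s(M) = -30 - 6*(-17) = -30 + 102 = 72)
1/(-35716 + 1/(-61413 + s(227))) = 1/(-35716 + 1/(-61413 + 72)) = 1/(-35716 + 1/(-61341)) = 1/(-35716 - 1/61341) = 1/(-2190855157/61341) = -61341/2190855157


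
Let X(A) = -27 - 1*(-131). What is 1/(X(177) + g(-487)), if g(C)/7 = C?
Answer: -1/3305 ≈ -0.00030257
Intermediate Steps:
X(A) = 104 (X(A) = -27 + 131 = 104)
g(C) = 7*C
1/(X(177) + g(-487)) = 1/(104 + 7*(-487)) = 1/(104 - 3409) = 1/(-3305) = -1/3305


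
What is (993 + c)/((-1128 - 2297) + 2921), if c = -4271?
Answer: 1639/252 ≈ 6.5040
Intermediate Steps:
(993 + c)/((-1128 - 2297) + 2921) = (993 - 4271)/((-1128 - 2297) + 2921) = -3278/(-3425 + 2921) = -3278/(-504) = -3278*(-1/504) = 1639/252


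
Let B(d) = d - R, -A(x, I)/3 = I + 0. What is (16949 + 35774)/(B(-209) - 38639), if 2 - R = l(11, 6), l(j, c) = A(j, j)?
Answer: -52723/38883 ≈ -1.3559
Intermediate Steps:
A(x, I) = -3*I (A(x, I) = -3*(I + 0) = -3*I)
l(j, c) = -3*j
R = 35 (R = 2 - (-3)*11 = 2 - 1*(-33) = 2 + 33 = 35)
B(d) = -35 + d (B(d) = d - 1*35 = d - 35 = -35 + d)
(16949 + 35774)/(B(-209) - 38639) = (16949 + 35774)/((-35 - 209) - 38639) = 52723/(-244 - 38639) = 52723/(-38883) = 52723*(-1/38883) = -52723/38883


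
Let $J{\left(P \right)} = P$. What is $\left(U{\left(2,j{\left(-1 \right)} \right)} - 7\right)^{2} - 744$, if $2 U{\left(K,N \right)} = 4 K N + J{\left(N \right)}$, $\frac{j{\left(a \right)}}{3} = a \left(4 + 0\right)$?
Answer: $2977$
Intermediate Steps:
$j{\left(a \right)} = 12 a$ ($j{\left(a \right)} = 3 a \left(4 + 0\right) = 3 a 4 = 3 \cdot 4 a = 12 a$)
$U{\left(K,N \right)} = \frac{N}{2} + 2 K N$ ($U{\left(K,N \right)} = \frac{4 K N + N}{2} = \frac{N + 4 K N}{2} = \frac{N}{2} + 2 K N$)
$\left(U{\left(2,j{\left(-1 \right)} \right)} - 7\right)^{2} - 744 = \left(\frac{12 \left(-1\right) \left(1 + 4 \cdot 2\right)}{2} - 7\right)^{2} - 744 = \left(\frac{1}{2} \left(-12\right) \left(1 + 8\right) - 7\right)^{2} - 744 = \left(\frac{1}{2} \left(-12\right) 9 - 7\right)^{2} - 744 = \left(-54 - 7\right)^{2} - 744 = \left(-61\right)^{2} - 744 = 3721 - 744 = 2977$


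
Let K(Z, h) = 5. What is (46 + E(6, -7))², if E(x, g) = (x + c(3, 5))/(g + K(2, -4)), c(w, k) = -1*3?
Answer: 7921/4 ≈ 1980.3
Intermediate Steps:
c(w, k) = -3
E(x, g) = (-3 + x)/(5 + g) (E(x, g) = (x - 3)/(g + 5) = (-3 + x)/(5 + g))
(46 + E(6, -7))² = (46 + (-3 + 6)/(5 - 7))² = (46 + 3/(-2))² = (46 - ½*3)² = (46 - 3/2)² = (89/2)² = 7921/4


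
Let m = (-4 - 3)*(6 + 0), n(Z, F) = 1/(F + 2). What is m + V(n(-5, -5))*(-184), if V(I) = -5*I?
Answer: -1046/3 ≈ -348.67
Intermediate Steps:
n(Z, F) = 1/(2 + F)
m = -42 (m = -7*6 = -42)
m + V(n(-5, -5))*(-184) = -42 - 5/(2 - 5)*(-184) = -42 - 5/(-3)*(-184) = -42 - 5*(-⅓)*(-184) = -42 + (5/3)*(-184) = -42 - 920/3 = -1046/3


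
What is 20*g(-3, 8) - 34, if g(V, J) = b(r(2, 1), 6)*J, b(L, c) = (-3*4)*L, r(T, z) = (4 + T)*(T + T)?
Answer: -46114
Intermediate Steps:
r(T, z) = 2*T*(4 + T) (r(T, z) = (4 + T)*(2*T) = 2*T*(4 + T))
b(L, c) = -12*L
g(V, J) = -288*J (g(V, J) = (-24*2*(4 + 2))*J = (-24*2*6)*J = (-12*24)*J = -288*J)
20*g(-3, 8) - 34 = 20*(-288*8) - 34 = 20*(-2304) - 34 = -46080 - 34 = -46114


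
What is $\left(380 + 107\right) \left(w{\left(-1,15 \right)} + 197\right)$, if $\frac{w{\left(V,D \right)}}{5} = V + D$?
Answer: $130029$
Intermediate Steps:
$w{\left(V,D \right)} = 5 D + 5 V$ ($w{\left(V,D \right)} = 5 \left(V + D\right) = 5 \left(D + V\right) = 5 D + 5 V$)
$\left(380 + 107\right) \left(w{\left(-1,15 \right)} + 197\right) = \left(380 + 107\right) \left(\left(5 \cdot 15 + 5 \left(-1\right)\right) + 197\right) = 487 \left(\left(75 - 5\right) + 197\right) = 487 \left(70 + 197\right) = 487 \cdot 267 = 130029$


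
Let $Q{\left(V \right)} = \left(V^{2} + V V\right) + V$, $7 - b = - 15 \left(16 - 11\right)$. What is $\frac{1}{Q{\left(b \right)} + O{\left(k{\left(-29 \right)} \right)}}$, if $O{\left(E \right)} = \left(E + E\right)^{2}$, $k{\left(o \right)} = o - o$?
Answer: $\frac{1}{13530} \approx 7.391 \cdot 10^{-5}$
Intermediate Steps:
$k{\left(o \right)} = 0$
$O{\left(E \right)} = 4 E^{2}$ ($O{\left(E \right)} = \left(2 E\right)^{2} = 4 E^{2}$)
$b = 82$ ($b = 7 - - 15 \left(16 - 11\right) = 7 - \left(-15\right) 5 = 7 - -75 = 7 + 75 = 82$)
$Q{\left(V \right)} = V + 2 V^{2}$ ($Q{\left(V \right)} = \left(V^{2} + V^{2}\right) + V = 2 V^{2} + V = V + 2 V^{2}$)
$\frac{1}{Q{\left(b \right)} + O{\left(k{\left(-29 \right)} \right)}} = \frac{1}{82 \left(1 + 2 \cdot 82\right) + 4 \cdot 0^{2}} = \frac{1}{82 \left(1 + 164\right) + 4 \cdot 0} = \frac{1}{82 \cdot 165 + 0} = \frac{1}{13530 + 0} = \frac{1}{13530}$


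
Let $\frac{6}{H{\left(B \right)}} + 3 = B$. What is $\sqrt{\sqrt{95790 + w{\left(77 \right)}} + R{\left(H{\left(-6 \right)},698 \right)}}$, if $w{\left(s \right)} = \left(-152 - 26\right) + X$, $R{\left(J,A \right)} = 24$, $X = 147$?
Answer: $\sqrt{24 + \sqrt{95759}} \approx 18.261$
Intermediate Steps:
$H{\left(B \right)} = \frac{6}{-3 + B}$
$w{\left(s \right)} = -31$ ($w{\left(s \right)} = \left(-152 - 26\right) + 147 = -178 + 147 = -31$)
$\sqrt{\sqrt{95790 + w{\left(77 \right)}} + R{\left(H{\left(-6 \right)},698 \right)}} = \sqrt{\sqrt{95790 - 31} + 24} = \sqrt{\sqrt{95759} + 24} = \sqrt{24 + \sqrt{95759}}$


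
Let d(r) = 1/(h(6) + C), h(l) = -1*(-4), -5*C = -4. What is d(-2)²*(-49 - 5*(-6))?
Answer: -475/576 ≈ -0.82465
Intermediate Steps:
C = ⅘ (C = -⅕*(-4) = ⅘ ≈ 0.80000)
h(l) = 4
d(r) = 5/24 (d(r) = 1/(4 + ⅘) = 1/(24/5) = 5/24)
d(-2)²*(-49 - 5*(-6)) = (5/24)²*(-49 - 5*(-6)) = 25*(-49 + 30)/576 = (25/576)*(-19) = -475/576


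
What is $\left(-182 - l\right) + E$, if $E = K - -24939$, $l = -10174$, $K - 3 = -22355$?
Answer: $12579$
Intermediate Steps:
$K = -22352$ ($K = 3 - 22355 = -22352$)
$E = 2587$ ($E = -22352 - -24939 = -22352 + 24939 = 2587$)
$\left(-182 - l\right) + E = \left(-182 - -10174\right) + 2587 = \left(-182 + 10174\right) + 2587 = 9992 + 2587 = 12579$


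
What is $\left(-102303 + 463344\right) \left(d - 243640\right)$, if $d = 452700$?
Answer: $75479231460$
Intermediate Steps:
$\left(-102303 + 463344\right) \left(d - 243640\right) = \left(-102303 + 463344\right) \left(452700 - 243640\right) = 361041 \cdot 209060 = 75479231460$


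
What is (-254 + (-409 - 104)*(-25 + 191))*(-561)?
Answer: 47916132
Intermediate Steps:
(-254 + (-409 - 104)*(-25 + 191))*(-561) = (-254 - 513*166)*(-561) = (-254 - 85158)*(-561) = -85412*(-561) = 47916132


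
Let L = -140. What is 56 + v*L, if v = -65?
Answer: 9156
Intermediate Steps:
56 + v*L = 56 - 65*(-140) = 56 + 9100 = 9156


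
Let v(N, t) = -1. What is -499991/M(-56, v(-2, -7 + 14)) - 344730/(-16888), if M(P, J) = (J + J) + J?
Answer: 4222441099/25332 ≈ 1.6668e+5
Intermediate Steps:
M(P, J) = 3*J (M(P, J) = 2*J + J = 3*J)
-499991/M(-56, v(-2, -7 + 14)) - 344730/(-16888) = -499991/(3*(-1)) - 344730/(-16888) = -499991/(-3) - 344730*(-1/16888) = -499991*(-⅓) + 172365/8444 = 499991/3 + 172365/8444 = 4222441099/25332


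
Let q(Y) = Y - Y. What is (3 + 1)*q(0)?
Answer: 0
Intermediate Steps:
q(Y) = 0
(3 + 1)*q(0) = (3 + 1)*0 = 4*0 = 0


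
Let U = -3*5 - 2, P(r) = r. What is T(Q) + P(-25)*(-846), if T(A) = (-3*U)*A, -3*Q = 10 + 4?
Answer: 20912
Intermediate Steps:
U = -17 (U = -15 - 2 = -17)
Q = -14/3 (Q = -(10 + 4)/3 = -1/3*14 = -14/3 ≈ -4.6667)
T(A) = 51*A (T(A) = (-3*(-17))*A = 51*A)
T(Q) + P(-25)*(-846) = 51*(-14/3) - 25*(-846) = -238 + 21150 = 20912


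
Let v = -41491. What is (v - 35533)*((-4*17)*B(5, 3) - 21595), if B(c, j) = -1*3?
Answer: 1647620384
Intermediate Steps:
B(c, j) = -3
(v - 35533)*((-4*17)*B(5, 3) - 21595) = (-41491 - 35533)*(-4*17*(-3) - 21595) = -77024*(-68*(-3) - 21595) = -77024*(204 - 21595) = -77024*(-21391) = 1647620384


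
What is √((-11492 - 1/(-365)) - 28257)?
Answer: 44*I*√2735310/365 ≈ 199.37*I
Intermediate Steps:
√((-11492 - 1/(-365)) - 28257) = √((-11492 - 1*(-1/365)) - 28257) = √((-11492 + 1/365) - 28257) = √(-4194579/365 - 28257) = √(-14508384/365) = 44*I*√2735310/365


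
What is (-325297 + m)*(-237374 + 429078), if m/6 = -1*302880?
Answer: -410740581208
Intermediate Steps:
m = -1817280 (m = 6*(-1*302880) = 6*(-302880) = -1817280)
(-325297 + m)*(-237374 + 429078) = (-325297 - 1817280)*(-237374 + 429078) = -2142577*191704 = -410740581208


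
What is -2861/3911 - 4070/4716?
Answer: -14705123/9222138 ≈ -1.5945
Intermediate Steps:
-2861/3911 - 4070/4716 = -2861*1/3911 - 4070*1/4716 = -2861/3911 - 2035/2358 = -14705123/9222138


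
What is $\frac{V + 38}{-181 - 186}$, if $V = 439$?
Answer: $- \frac{477}{367} \approx -1.2997$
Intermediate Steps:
$\frac{V + 38}{-181 - 186} = \frac{439 + 38}{-181 - 186} = \frac{477}{-367} = 477 \left(- \frac{1}{367}\right) = - \frac{477}{367}$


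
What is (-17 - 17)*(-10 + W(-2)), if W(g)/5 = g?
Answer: 680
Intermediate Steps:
W(g) = 5*g
(-17 - 17)*(-10 + W(-2)) = (-17 - 17)*(-10 + 5*(-2)) = -34*(-10 - 10) = -34*(-20) = 680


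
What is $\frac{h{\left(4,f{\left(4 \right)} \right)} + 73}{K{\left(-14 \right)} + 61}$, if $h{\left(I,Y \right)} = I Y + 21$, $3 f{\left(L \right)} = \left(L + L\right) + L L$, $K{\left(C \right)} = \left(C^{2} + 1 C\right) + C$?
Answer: $\frac{126}{229} \approx 0.55022$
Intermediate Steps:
$K{\left(C \right)} = C^{2} + 2 C$ ($K{\left(C \right)} = \left(C^{2} + C\right) + C = \left(C + C^{2}\right) + C = C^{2} + 2 C$)
$f{\left(L \right)} = \frac{L^{2}}{3} + \frac{2 L}{3}$ ($f{\left(L \right)} = \frac{\left(L + L\right) + L L}{3} = \frac{2 L + L^{2}}{3} = \frac{L^{2} + 2 L}{3} = \frac{L^{2}}{3} + \frac{2 L}{3}$)
$h{\left(I,Y \right)} = 21 + I Y$
$\frac{h{\left(4,f{\left(4 \right)} \right)} + 73}{K{\left(-14 \right)} + 61} = \frac{\left(21 + 4 \cdot \frac{1}{3} \cdot 4 \left(2 + 4\right)\right) + 73}{- 14 \left(2 - 14\right) + 61} = \frac{\left(21 + 4 \cdot \frac{1}{3} \cdot 4 \cdot 6\right) + 73}{\left(-14\right) \left(-12\right) + 61} = \frac{\left(21 + 4 \cdot 8\right) + 73}{168 + 61} = \frac{\left(21 + 32\right) + 73}{229} = \left(53 + 73\right) \frac{1}{229} = 126 \cdot \frac{1}{229} = \frac{126}{229}$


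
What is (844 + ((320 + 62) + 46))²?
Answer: 1617984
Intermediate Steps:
(844 + ((320 + 62) + 46))² = (844 + (382 + 46))² = (844 + 428)² = 1272² = 1617984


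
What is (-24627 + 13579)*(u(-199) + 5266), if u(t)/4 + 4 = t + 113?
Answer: -54201488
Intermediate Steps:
u(t) = 436 + 4*t (u(t) = -16 + 4*(t + 113) = -16 + 4*(113 + t) = -16 + (452 + 4*t) = 436 + 4*t)
(-24627 + 13579)*(u(-199) + 5266) = (-24627 + 13579)*((436 + 4*(-199)) + 5266) = -11048*((436 - 796) + 5266) = -11048*(-360 + 5266) = -11048*4906 = -54201488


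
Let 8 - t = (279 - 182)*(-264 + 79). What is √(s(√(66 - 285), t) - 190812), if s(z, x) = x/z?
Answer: √(-9151534332 - 3931707*I*√219)/219 ≈ 1.3886 - 436.82*I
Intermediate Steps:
t = 17953 (t = 8 - (279 - 182)*(-264 + 79) = 8 - 97*(-185) = 8 - 1*(-17945) = 8 + 17945 = 17953)
√(s(√(66 - 285), t) - 190812) = √(17953/(√(66 - 285)) - 190812) = √(17953/(√(-219)) - 190812) = √(17953/((I*√219)) - 190812) = √(17953*(-I*√219/219) - 190812) = √(-17953*I*√219/219 - 190812) = √(-190812 - 17953*I*√219/219)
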